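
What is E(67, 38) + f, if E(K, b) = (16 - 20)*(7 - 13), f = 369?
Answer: 393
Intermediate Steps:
E(K, b) = 24 (E(K, b) = -4*(-6) = 24)
E(67, 38) + f = 24 + 369 = 393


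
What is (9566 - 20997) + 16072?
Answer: 4641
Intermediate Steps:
(9566 - 20997) + 16072 = -11431 + 16072 = 4641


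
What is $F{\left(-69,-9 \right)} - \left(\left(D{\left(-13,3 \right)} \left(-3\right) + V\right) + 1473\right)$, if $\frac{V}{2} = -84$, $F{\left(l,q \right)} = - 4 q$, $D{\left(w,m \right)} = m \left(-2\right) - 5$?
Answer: $-1302$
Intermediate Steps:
$D{\left(w,m \right)} = -5 - 2 m$ ($D{\left(w,m \right)} = - 2 m - 5 = -5 - 2 m$)
$V = -168$ ($V = 2 \left(-84\right) = -168$)
$F{\left(-69,-9 \right)} - \left(\left(D{\left(-13,3 \right)} \left(-3\right) + V\right) + 1473\right) = \left(-4\right) \left(-9\right) - \left(\left(\left(-5 - 6\right) \left(-3\right) - 168\right) + 1473\right) = 36 - \left(\left(\left(-5 - 6\right) \left(-3\right) - 168\right) + 1473\right) = 36 - \left(\left(\left(-11\right) \left(-3\right) - 168\right) + 1473\right) = 36 - \left(\left(33 - 168\right) + 1473\right) = 36 - \left(-135 + 1473\right) = 36 - 1338 = -1302$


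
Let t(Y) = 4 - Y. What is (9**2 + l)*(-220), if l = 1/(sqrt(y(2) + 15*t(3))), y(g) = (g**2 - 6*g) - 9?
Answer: -17820 + 110*I*sqrt(2) ≈ -17820.0 + 155.56*I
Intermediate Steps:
y(g) = -9 + g**2 - 6*g
l = -I*sqrt(2)/2 (l = 1/(sqrt((-9 + 2**2 - 6*2) + 15*(4 - 1*3))) = 1/(sqrt((-9 + 4 - 12) + 15*(4 - 3))) = 1/(sqrt(-17 + 15*1)) = 1/(sqrt(-17 + 15)) = 1/(sqrt(-2)) = 1/(I*sqrt(2)) = -I*sqrt(2)/2 ≈ -0.70711*I)
(9**2 + l)*(-220) = (9**2 - I*sqrt(2)/2)*(-220) = (81 - I*sqrt(2)/2)*(-220) = -17820 + 110*I*sqrt(2)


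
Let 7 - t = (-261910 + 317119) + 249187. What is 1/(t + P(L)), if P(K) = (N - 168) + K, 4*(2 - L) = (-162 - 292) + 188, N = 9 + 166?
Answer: -2/608627 ≈ -3.2861e-6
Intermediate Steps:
N = 175
L = 137/2 (L = 2 - ((-162 - 292) + 188)/4 = 2 - (-454 + 188)/4 = 2 - ¼*(-266) = 2 + 133/2 = 137/2 ≈ 68.500)
t = -304389 (t = 7 - ((-261910 + 317119) + 249187) = 7 - (55209 + 249187) = 7 - 1*304396 = 7 - 304396 = -304389)
P(K) = 7 + K (P(K) = (175 - 168) + K = 7 + K)
1/(t + P(L)) = 1/(-304389 + (7 + 137/2)) = 1/(-304389 + 151/2) = 1/(-608627/2) = -2/608627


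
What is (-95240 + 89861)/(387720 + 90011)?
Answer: -5379/477731 ≈ -0.011259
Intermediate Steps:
(-95240 + 89861)/(387720 + 90011) = -5379/477731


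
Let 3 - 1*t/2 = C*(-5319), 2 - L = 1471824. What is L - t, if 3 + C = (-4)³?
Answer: -759082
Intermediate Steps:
L = -1471822 (L = 2 - 1*1471824 = 2 - 1471824 = -1471822)
C = -67 (C = -3 + (-4)³ = -3 - 64 = -67)
t = -712740 (t = 6 - (-134)*(-5319) = 6 - 2*356373 = 6 - 712746 = -712740)
L - t = -1471822 - 1*(-712740) = -1471822 + 712740 = -759082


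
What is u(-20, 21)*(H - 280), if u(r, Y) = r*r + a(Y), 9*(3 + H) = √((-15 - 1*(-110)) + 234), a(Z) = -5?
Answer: -111785 + 395*√329/9 ≈ -1.1099e+5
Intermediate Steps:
H = -3 + √329/9 (H = -3 + √((-15 - 1*(-110)) + 234)/9 = -3 + √((-15 + 110) + 234)/9 = -3 + √(95 + 234)/9 = -3 + √329/9 ≈ -0.98463)
u(r, Y) = -5 + r² (u(r, Y) = r*r - 5 = r² - 5 = -5 + r²)
u(-20, 21)*(H - 280) = (-5 + (-20)²)*((-3 + √329/9) - 280) = (-5 + 400)*(-283 + √329/9) = 395*(-283 + √329/9) = -111785 + 395*√329/9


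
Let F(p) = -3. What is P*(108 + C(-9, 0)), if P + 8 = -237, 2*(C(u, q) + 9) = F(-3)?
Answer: -47775/2 ≈ -23888.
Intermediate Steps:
C(u, q) = -21/2 (C(u, q) = -9 + (1/2)*(-3) = -9 - 3/2 = -21/2)
P = -245 (P = -8 - 237 = -245)
P*(108 + C(-9, 0)) = -245*(108 - 21/2) = -245*195/2 = -47775/2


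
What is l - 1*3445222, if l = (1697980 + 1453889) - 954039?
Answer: -1247392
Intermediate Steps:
l = 2197830 (l = 3151869 - 954039 = 2197830)
l - 1*3445222 = 2197830 - 1*3445222 = 2197830 - 3445222 = -1247392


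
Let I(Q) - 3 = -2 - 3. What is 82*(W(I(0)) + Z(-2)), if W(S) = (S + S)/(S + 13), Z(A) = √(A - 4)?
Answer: -328/11 + 82*I*√6 ≈ -29.818 + 200.86*I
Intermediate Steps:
Z(A) = √(-4 + A)
I(Q) = -2 (I(Q) = 3 + (-2 - 3) = 3 - 5 = -2)
W(S) = 2*S/(13 + S) (W(S) = (2*S)/(13 + S) = 2*S/(13 + S))
82*(W(I(0)) + Z(-2)) = 82*(2*(-2)/(13 - 2) + √(-4 - 2)) = 82*(2*(-2)/11 + √(-6)) = 82*(2*(-2)*(1/11) + I*√6) = 82*(-4/11 + I*√6) = -328/11 + 82*I*√6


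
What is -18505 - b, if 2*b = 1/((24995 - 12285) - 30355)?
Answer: -653041449/35290 ≈ -18505.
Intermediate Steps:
b = -1/35290 (b = 1/(2*((24995 - 12285) - 30355)) = 1/(2*(12710 - 30355)) = (½)/(-17645) = (½)*(-1/17645) = -1/35290 ≈ -2.8337e-5)
-18505 - b = -18505 - 1*(-1/35290) = -18505 + 1/35290 = -653041449/35290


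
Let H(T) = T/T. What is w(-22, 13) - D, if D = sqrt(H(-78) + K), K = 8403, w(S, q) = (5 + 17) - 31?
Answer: -9 - 2*sqrt(2101) ≈ -100.67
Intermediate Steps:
w(S, q) = -9 (w(S, q) = 22 - 31 = -9)
H(T) = 1
D = 2*sqrt(2101) (D = sqrt(1 + 8403) = sqrt(8404) = 2*sqrt(2101) ≈ 91.673)
w(-22, 13) - D = -9 - 2*sqrt(2101)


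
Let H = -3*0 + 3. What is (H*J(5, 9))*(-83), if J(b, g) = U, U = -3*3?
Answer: 2241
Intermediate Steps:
U = -9
J(b, g) = -9
H = 3 (H = 0 + 3 = 3)
(H*J(5, 9))*(-83) = (3*(-9))*(-83) = -27*(-83) = 2241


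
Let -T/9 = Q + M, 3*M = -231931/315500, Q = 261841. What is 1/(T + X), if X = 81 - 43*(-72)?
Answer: -315500/742494480207 ≈ -4.2492e-7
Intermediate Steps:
M = -231931/946500 (M = (-231931/315500)/3 = (-231931*1/315500)/3 = (⅓)*(-231931/315500) = -231931/946500 ≈ -0.24504)
X = 3177 (X = 81 + 3096 = 3177)
T = -743496823707/315500 (T = -9*(261841 - 231931/946500) = -9*247832274569/946500 = -743496823707/315500 ≈ -2.3566e+6)
1/(T + X) = 1/(-743496823707/315500 + 3177) = 1/(-742494480207/315500) = -315500/742494480207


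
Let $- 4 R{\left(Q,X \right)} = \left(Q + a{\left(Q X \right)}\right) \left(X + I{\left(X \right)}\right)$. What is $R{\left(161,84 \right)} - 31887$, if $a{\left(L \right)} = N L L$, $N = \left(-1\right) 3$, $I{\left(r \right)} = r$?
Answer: $23045181927$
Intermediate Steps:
$N = -3$
$a{\left(L \right)} = - 3 L^{2}$ ($a{\left(L \right)} = - 3 L L = - 3 L^{2}$)
$R{\left(Q,X \right)} = - \frac{X \left(Q - 3 Q^{2} X^{2}\right)}{2}$ ($R{\left(Q,X \right)} = - \frac{\left(Q - 3 \left(Q X\right)^{2}\right) \left(X + X\right)}{4} = - \frac{\left(Q - 3 Q^{2} X^{2}\right) 2 X}{4} = - \frac{2 X \left(Q - 3 Q^{2} X^{2}\right)}{4} = - \frac{X \left(Q - 3 Q^{2} X^{2}\right)}{2}$)
$R{\left(161,84 \right)} - 31887 = \frac{1}{2} \cdot 161 \cdot 84 \left(-1 + 3 \cdot 161 \cdot 84^{2}\right) - 31887 = \frac{1}{2} \cdot 161 \cdot 84 \left(-1 + 3 \cdot 161 \cdot 7056\right) - 31887 = \frac{1}{2} \cdot 161 \cdot 84 \left(-1 + 3408048\right) - 31887 = \frac{1}{2} \cdot 161 \cdot 84 \cdot 3408047 - 31887 = 23045213814 - 31887 = 23045181927$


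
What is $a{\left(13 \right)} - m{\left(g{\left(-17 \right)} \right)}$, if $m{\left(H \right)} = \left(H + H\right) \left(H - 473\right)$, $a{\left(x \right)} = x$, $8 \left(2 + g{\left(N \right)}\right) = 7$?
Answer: $- \frac{33721}{32} \approx -1053.8$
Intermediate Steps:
$g{\left(N \right)} = - \frac{9}{8}$ ($g{\left(N \right)} = -2 + \frac{1}{8} \cdot 7 = -2 + \frac{7}{8} = - \frac{9}{8}$)
$m{\left(H \right)} = 2 H \left(-473 + H\right)$
$a{\left(13 \right)} - m{\left(g{\left(-17 \right)} \right)} = 13 - 2 \left(- \frac{9}{8}\right) \left(-473 - \frac{9}{8}\right) = 13 - 2 \left(- \frac{9}{8}\right) \left(- \frac{3793}{8}\right) = 13 - \frac{34137}{32} = - \frac{33721}{32}$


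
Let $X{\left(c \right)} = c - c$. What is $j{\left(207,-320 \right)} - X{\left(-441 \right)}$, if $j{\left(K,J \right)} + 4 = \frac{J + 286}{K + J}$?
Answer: $- \frac{418}{113} \approx -3.6991$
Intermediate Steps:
$X{\left(c \right)} = 0$
$j{\left(K,J \right)} = -4 + \frac{286 + J}{J + K}$ ($j{\left(K,J \right)} = -4 + \frac{J + 286}{K + J} = -4 + \frac{286 + J}{J + K}$)
$j{\left(207,-320 \right)} - X{\left(-441 \right)} = \frac{286 - 828 - -960}{-320 + 207} - 0 = \frac{286 - 828 + 960}{-113} + 0 = \left(- \frac{1}{113}\right) 418 + 0 = - \frac{418}{113} + 0 = - \frac{418}{113}$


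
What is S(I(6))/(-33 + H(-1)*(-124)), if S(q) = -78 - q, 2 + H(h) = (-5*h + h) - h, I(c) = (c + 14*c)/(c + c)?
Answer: 19/90 ≈ 0.21111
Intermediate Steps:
I(c) = 15/2 (I(c) = (15*c)/((2*c)) = (15*c)*(1/(2*c)) = 15/2)
H(h) = -2 - 5*h (H(h) = -2 + ((-5*h + h) - h) = -2 + (-4*h - h) = -2 - 5*h)
S(I(6))/(-33 + H(-1)*(-124)) = (-78 - 1*15/2)/(-33 + (-2 - 5*(-1))*(-124)) = (-78 - 15/2)/(-33 + (-2 + 5)*(-124)) = -171/(2*(-33 + 3*(-124))) = -171/(2*(-33 - 372)) = -171/2/(-405) = -171/2*(-1/405) = 19/90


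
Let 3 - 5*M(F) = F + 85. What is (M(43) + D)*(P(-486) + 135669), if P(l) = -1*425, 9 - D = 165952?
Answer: -22446176192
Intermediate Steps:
M(F) = -82/5 - F/5 (M(F) = 3/5 - (F + 85)/5 = 3/5 - (85 + F)/5 = 3/5 + (-17 - F/5) = -82/5 - F/5)
D = -165943 (D = 9 - 1*165952 = 9 - 165952 = -165943)
P(l) = -425
(M(43) + D)*(P(-486) + 135669) = ((-82/5 - 1/5*43) - 165943)*(-425 + 135669) = ((-82/5 - 43/5) - 165943)*135244 = (-25 - 165943)*135244 = -165968*135244 = -22446176192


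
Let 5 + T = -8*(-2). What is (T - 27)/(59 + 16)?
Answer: -16/75 ≈ -0.21333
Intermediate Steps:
T = 11 (T = -5 - 8*(-2) = -5 + 16 = 11)
(T - 27)/(59 + 16) = (11 - 27)/(59 + 16) = -16/75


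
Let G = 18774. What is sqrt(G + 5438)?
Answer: 2*sqrt(6053) ≈ 155.60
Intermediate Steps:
sqrt(G + 5438) = sqrt(18774 + 5438) = sqrt(24212) = 2*sqrt(6053)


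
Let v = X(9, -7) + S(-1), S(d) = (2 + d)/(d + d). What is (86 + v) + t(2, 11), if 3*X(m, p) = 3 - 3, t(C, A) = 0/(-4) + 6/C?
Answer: 177/2 ≈ 88.500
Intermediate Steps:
t(C, A) = 6/C (t(C, A) = 0*(-¼) + 6/C = 0 + 6/C = 6/C)
X(m, p) = 0 (X(m, p) = (3 - 3)/3 = (⅓)*0 = 0)
S(d) = (2 + d)/(2*d) (S(d) = (2 + d)/((2*d)) = (2 + d)*(1/(2*d)) = (2 + d)/(2*d))
v = -½ (v = 0 + (½)*(2 - 1)/(-1) = 0 + (½)*(-1)*1 = 0 - ½ = -½ ≈ -0.50000)
(86 + v) + t(2, 11) = (86 - ½) + 6/2 = 171/2 + 6*(½) = 171/2 + 3 = 177/2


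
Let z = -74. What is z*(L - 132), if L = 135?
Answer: -222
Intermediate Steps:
z*(L - 132) = -74*(135 - 132) = -74*3 = -222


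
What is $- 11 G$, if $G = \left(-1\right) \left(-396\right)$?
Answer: $-4356$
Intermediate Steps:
$G = 396$
$- 11 G = \left(-11\right) 396 = -4356$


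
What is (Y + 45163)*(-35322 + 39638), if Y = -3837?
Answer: 178363016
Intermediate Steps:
(Y + 45163)*(-35322 + 39638) = (-3837 + 45163)*(-35322 + 39638) = 41326*4316 = 178363016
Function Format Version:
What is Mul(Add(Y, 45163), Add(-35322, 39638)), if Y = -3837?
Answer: 178363016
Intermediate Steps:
Mul(Add(Y, 45163), Add(-35322, 39638)) = Mul(Add(-3837, 45163), Add(-35322, 39638)) = Mul(41326, 4316) = 178363016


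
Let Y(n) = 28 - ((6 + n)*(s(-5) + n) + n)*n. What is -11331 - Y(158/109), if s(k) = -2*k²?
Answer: -15386455767/1295029 ≈ -11881.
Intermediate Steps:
Y(n) = 28 - n*(n + (-50 + n)*(6 + n)) (Y(n) = 28 - ((6 + n)*(-2*(-5)² + n) + n)*n = 28 - ((6 + n)*(-2*25 + n) + n)*n = 28 - ((6 + n)*(-50 + n) + n)*n = 28 - ((-50 + n)*(6 + n) + n)*n = 28 - (n + (-50 + n)*(6 + n))*n = 28 - n*(n + (-50 + n)*(6 + n)))
-11331 - Y(158/109) = -11331 - (28 - (158/109)³ + 43*(158/109)² + 300*(158/109)) = -11331 - (28 - 1*3944312/1295029 + 43*(24964/11881) + 47400/109) = -11331 - (28 - 3944312/1295029 + 1073452/11881 + 47400/109) = -11331 - 1*712482168/1295029 = -11331 - 712482168/1295029 = -15386455767/1295029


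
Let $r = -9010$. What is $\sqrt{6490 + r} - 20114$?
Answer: $-20114 + 6 i \sqrt{70} \approx -20114.0 + 50.2 i$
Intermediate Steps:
$\sqrt{6490 + r} - 20114 = \sqrt{6490 - 9010} - 20114 = \sqrt{-2520} - 20114 = 6 i \sqrt{70} - 20114 = -20114 + 6 i \sqrt{70}$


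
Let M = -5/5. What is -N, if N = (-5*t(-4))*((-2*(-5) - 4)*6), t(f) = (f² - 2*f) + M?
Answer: 4140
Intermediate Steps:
M = -1 (M = -5*⅕ = -1)
t(f) = -1 + f² - 2*f (t(f) = (f² - 2*f) - 1 = -1 + f² - 2*f)
N = -4140 (N = (-5*(-1 + (-4)² - 2*(-4)))*((-2*(-5) - 4)*6) = (-5*(-1 + 16 + 8))*((10 - 4)*6) = (-5*23)*(6*6) = -115*36 = -4140)
-N = -1*(-4140) = 4140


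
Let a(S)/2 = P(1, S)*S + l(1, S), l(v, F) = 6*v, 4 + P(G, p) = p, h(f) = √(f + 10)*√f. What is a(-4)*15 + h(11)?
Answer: 1140 + √231 ≈ 1155.2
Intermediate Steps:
h(f) = √f*√(10 + f) (h(f) = √(10 + f)*√f = √f*√(10 + f))
P(G, p) = -4 + p
a(S) = 12 + 2*S*(-4 + S) (a(S) = 2*((-4 + S)*S + 6*1) = 2*(S*(-4 + S) + 6) = 2*(6 + S*(-4 + S)) = 12 + 2*S*(-4 + S))
a(-4)*15 + h(11) = (12 + 2*(-4)*(-4 - 4))*15 + √11*√(10 + 11) = (12 + 2*(-4)*(-8))*15 + √11*√21 = (12 + 64)*15 + √231 = 76*15 + √231 = 1140 + √231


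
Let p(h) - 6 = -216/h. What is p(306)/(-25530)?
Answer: -3/14467 ≈ -0.00020737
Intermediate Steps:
p(h) = 6 - 216/h
p(306)/(-25530) = (6 - 216/306)/(-25530) = (6 - 216*1/306)*(-1/25530) = (6 - 12/17)*(-1/25530) = (90/17)*(-1/25530) = -3/14467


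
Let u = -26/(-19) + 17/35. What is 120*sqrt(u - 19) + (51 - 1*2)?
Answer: 49 + 24*I*sqrt(7582330)/133 ≈ 49.0 + 496.89*I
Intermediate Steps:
u = 1233/665 (u = -26*(-1/19) + 17*(1/35) = 26/19 + 17/35 = 1233/665 ≈ 1.8541)
120*sqrt(u - 19) + (51 - 1*2) = 120*sqrt(1233/665 - 19) + (51 - 1*2) = 120*sqrt(-11402/665) + (51 - 2) = 120*(I*sqrt(7582330)/665) + 49 = 24*I*sqrt(7582330)/133 + 49 = 49 + 24*I*sqrt(7582330)/133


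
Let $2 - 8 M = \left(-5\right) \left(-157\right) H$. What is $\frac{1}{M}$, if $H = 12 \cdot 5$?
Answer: $- \frac{4}{23549} \approx -0.00016986$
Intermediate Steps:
$H = 60$
$M = - \frac{23549}{4}$ ($M = \frac{1}{4} - \frac{\left(-5\right) \left(-157\right) 60}{8} = \frac{1}{4} - \frac{785 \cdot 60}{8} = \frac{1}{4} - \frac{11775}{2} = - \frac{23549}{4} \approx -5887.3$)
$\frac{1}{M} = \frac{1}{- \frac{23549}{4}} = - \frac{4}{23549}$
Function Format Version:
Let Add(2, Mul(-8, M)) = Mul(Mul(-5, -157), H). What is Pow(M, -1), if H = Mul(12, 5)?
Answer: Rational(-4, 23549) ≈ -0.00016986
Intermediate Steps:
H = 60
M = Rational(-23549, 4) (M = Add(Rational(1, 4), Mul(Rational(-1, 8), Mul(Mul(-5, -157), 60))) = Add(Rational(1, 4), Mul(Rational(-1, 8), Mul(785, 60))) = Add(Rational(1, 4), Mul(Rational(-1, 8), 47100)) = Add(Rational(1, 4), Rational(-11775, 2)) = Rational(-23549, 4) ≈ -5887.3)
Pow(M, -1) = Pow(Rational(-23549, 4), -1) = Rational(-4, 23549)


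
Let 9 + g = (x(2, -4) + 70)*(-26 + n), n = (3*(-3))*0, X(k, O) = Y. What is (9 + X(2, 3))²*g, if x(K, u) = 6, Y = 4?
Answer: -335465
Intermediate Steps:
X(k, O) = 4
n = 0 (n = -9*0 = 0)
g = -1985 (g = -9 + (6 + 70)*(-26 + 0) = -9 + 76*(-26) = -9 - 1976 = -1985)
(9 + X(2, 3))²*g = (9 + 4)²*(-1985) = 13²*(-1985) = 169*(-1985) = -335465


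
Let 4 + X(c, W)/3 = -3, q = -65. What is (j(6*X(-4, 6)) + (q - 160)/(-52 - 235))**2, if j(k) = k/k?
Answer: 262144/82369 ≈ 3.1826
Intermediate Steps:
X(c, W) = -21 (X(c, W) = -12 + 3*(-3) = -12 - 9 = -21)
j(k) = 1
(j(6*X(-4, 6)) + (q - 160)/(-52 - 235))**2 = (1 + (-65 - 160)/(-52 - 235))**2 = (1 - 225/(-287))**2 = (1 - 225*(-1/287))**2 = (1 + 225/287)**2 = (512/287)**2 = 262144/82369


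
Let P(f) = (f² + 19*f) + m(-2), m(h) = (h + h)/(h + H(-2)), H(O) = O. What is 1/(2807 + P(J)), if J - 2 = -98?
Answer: 1/10200 ≈ 9.8039e-5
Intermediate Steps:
J = -96 (J = 2 - 98 = -96)
m(h) = 2*h/(-2 + h) (m(h) = (h + h)/(h - 2) = (2*h)/(-2 + h) = 2*h/(-2 + h))
P(f) = 1 + f² + 19*f (P(f) = (f² + 19*f) + 2*(-2)/(-2 - 2) = (f² + 19*f) + 2*(-2)/(-4) = (f² + 19*f) + 2*(-2)*(-¼) = (f² + 19*f) + 1 = 1 + f² + 19*f)
1/(2807 + P(J)) = 1/(2807 + (1 + (-96)² + 19*(-96))) = 1/(2807 + (1 + 9216 - 1824)) = 1/(2807 + 7393) = 1/10200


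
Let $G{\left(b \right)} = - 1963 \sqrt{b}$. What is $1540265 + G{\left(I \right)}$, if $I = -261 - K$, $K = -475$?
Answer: $1540265 - 1963 \sqrt{214} \approx 1.5115 \cdot 10^{6}$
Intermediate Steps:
$I = 214$ ($I = -261 - -475 = -261 + 475 = 214$)
$1540265 + G{\left(I \right)} = 1540265 - 1963 \sqrt{214}$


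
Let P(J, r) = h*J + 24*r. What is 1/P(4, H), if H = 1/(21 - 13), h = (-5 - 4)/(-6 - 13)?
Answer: 19/93 ≈ 0.20430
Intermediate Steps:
h = 9/19 (h = -9/(-19) = -9*(-1/19) = 9/19 ≈ 0.47368)
H = 1/8 ≈ 0.12500
P(J, r) = 24*r + 9*J/19 (P(J, r) = 9*J/19 + 24*r = 24*r + 9*J/19)
1/P(4, H) = 1/(24*(1/8) + (9/19)*4) = 1/(3 + 36/19) = 1/(93/19) = 19/93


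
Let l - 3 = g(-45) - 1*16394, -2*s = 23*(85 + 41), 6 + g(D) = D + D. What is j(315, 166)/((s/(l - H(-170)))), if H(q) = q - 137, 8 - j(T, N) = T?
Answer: -4967260/1449 ≈ -3428.1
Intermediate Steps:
j(T, N) = 8 - T
g(D) = -6 + 2*D (g(D) = -6 + (D + D) = -6 + 2*D)
s = -1449 (s = -23*(85 + 41)/2 = -23*126/2 = -½*2898 = -1449)
H(q) = -137 + q
l = -16487 (l = 3 + ((-6 + 2*(-45)) - 1*16394) = 3 + ((-6 - 90) - 16394) = 3 + (-96 - 16394) = 3 - 16490 = -16487)
j(315, 166)/((s/(l - H(-170)))) = (8 - 1*315)/((-1449/(-16487 - (-137 - 170)))) = (8 - 315)/((-1449/(-16487 - 1*(-307)))) = -307/((-1449/(-16487 + 307))) = -307/((-1449/(-16180))) = -307/((-1449*(-1/16180))) = -307/1449/16180 = -307*16180/1449 = -4967260/1449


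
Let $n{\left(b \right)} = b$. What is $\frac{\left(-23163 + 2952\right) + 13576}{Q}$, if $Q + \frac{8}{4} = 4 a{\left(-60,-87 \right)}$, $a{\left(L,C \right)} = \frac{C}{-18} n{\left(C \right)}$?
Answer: $\frac{6635}{1684} \approx 3.94$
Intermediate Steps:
$a{\left(L,C \right)} = - \frac{C^{2}}{18}$ ($a{\left(L,C \right)} = \frac{C}{-18} C = C \left(- \frac{1}{18}\right) C = - \frac{C}{18} C = - \frac{C^{2}}{18}$)
$Q = -1684$ ($Q = -2 + 4 \left(- \frac{\left(-87\right)^{2}}{18}\right) = -2 + 4 \left(\left(- \frac{1}{18}\right) 7569\right) = -2 + 4 \left(- \frac{841}{2}\right) = -2 - 1682 = -1684$)
$\frac{\left(-23163 + 2952\right) + 13576}{Q} = \frac{\left(-23163 + 2952\right) + 13576}{-1684} = \left(-20211 + 13576\right) \left(- \frac{1}{1684}\right) = \left(-6635\right) \left(- \frac{1}{1684}\right) = \frac{6635}{1684}$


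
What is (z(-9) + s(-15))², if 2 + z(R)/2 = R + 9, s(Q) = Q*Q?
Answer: 48841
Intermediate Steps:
s(Q) = Q²
z(R) = 14 + 2*R (z(R) = -4 + 2*(R + 9) = -4 + 2*(9 + R) = -4 + (18 + 2*R) = 14 + 2*R)
(z(-9) + s(-15))² = ((14 + 2*(-9)) + (-15)²)² = ((14 - 18) + 225)² = (-4 + 225)² = 221² = 48841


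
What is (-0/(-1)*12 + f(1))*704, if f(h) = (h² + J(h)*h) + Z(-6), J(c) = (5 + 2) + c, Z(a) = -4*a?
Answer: 23232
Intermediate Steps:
J(c) = 7 + c
f(h) = 24 + h² + h*(7 + h) (f(h) = (h² + (7 + h)*h) - 4*(-6) = (h² + h*(7 + h)) + 24 = 24 + h² + h*(7 + h))
(-0/(-1)*12 + f(1))*704 = (-0/(-1)*12 + (24 + 1² + 1*(7 + 1)))*704 = (-0*(-1)*12 + (24 + 1 + 1*8))*704 = (-7*0*12 + (24 + 1 + 8))*704 = (0*12 + 33)*704 = (0 + 33)*704 = 33*704 = 23232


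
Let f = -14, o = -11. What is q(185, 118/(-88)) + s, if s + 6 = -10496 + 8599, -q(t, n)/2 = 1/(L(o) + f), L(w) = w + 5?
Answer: -19029/10 ≈ -1902.9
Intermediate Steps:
L(w) = 5 + w
q(t, n) = ⅒ (q(t, n) = -2/((5 - 11) - 14) = -2/(-6 - 14) = -2/(-20) = -2*(-1/20) = ⅒)
s = -1903 (s = -6 + (-10496 + 8599) = -6 - 1897 = -1903)
q(185, 118/(-88)) + s = ⅒ - 1903 = -19029/10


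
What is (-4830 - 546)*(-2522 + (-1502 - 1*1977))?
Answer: 32261376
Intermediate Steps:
(-4830 - 546)*(-2522 + (-1502 - 1*1977)) = -5376*(-2522 + (-1502 - 1977)) = -5376*(-2522 - 3479) = -5376*(-6001) = 32261376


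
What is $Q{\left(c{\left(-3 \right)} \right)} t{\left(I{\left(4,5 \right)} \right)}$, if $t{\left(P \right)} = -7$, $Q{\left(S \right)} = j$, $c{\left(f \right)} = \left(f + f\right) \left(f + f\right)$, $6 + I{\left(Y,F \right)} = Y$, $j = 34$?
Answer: $-238$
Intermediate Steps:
$I{\left(Y,F \right)} = -6 + Y$
$c{\left(f \right)} = 4 f^{2}$ ($c{\left(f \right)} = 2 f 2 f = 4 f^{2}$)
$Q{\left(S \right)} = 34$
$Q{\left(c{\left(-3 \right)} \right)} t{\left(I{\left(4,5 \right)} \right)} = 34 \left(-7\right) = -238$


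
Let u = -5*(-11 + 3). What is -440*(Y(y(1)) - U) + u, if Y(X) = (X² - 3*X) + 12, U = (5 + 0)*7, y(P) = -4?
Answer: -2160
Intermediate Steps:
U = 35 (U = 5*7 = 35)
Y(X) = 12 + X² - 3*X
u = 40 (u = -5*(-8) = 40)
-440*(Y(y(1)) - U) + u = -440*((12 + (-4)² - 3*(-4)) - 1*35) + 40 = -440*((12 + 16 + 12) - 35) + 40 = -440*(40 - 35) + 40 = -440*5 + 40 = -2200 + 40 = -2160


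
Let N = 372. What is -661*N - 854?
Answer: -246746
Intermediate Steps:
-661*N - 854 = -661*372 - 854 = -245892 - 854 = -246746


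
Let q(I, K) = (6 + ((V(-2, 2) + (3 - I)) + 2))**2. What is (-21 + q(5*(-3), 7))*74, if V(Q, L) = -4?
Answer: 34262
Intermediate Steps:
q(I, K) = (7 - I)**2 (q(I, K) = (6 + ((-4 + (3 - I)) + 2))**2 = (6 + ((-1 - I) + 2))**2 = (6 + (1 - I))**2 = (7 - I)**2)
(-21 + q(5*(-3), 7))*74 = (-21 + (-7 + 5*(-3))**2)*74 = (-21 + (-7 - 15)**2)*74 = (-21 + (-22)**2)*74 = (-21 + 484)*74 = 463*74 = 34262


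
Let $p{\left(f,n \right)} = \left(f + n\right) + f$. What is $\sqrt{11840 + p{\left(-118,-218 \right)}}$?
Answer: $\sqrt{11386} \approx 106.71$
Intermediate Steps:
$p{\left(f,n \right)} = n + 2 f$
$\sqrt{11840 + p{\left(-118,-218 \right)}} = \sqrt{11840 + \left(-218 + 2 \left(-118\right)\right)} = \sqrt{11840 - 454} = \sqrt{11386}$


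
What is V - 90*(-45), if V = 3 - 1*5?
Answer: 4048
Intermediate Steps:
V = -2 (V = 3 - 5 = -2)
V - 90*(-45) = -2 - 90*(-45) = -2 + 4050 = 4048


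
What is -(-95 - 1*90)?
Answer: 185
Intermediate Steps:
-(-95 - 1*90) = -(-95 - 90) = -1*(-185) = 185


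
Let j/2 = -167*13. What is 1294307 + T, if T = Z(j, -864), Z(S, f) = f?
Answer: 1293443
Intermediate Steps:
j = -4342 (j = 2*(-167*13) = 2*(-2171) = -4342)
T = -864
1294307 + T = 1294307 - 864 = 1293443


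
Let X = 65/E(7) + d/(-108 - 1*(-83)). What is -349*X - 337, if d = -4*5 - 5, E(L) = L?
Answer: -27487/7 ≈ -3926.7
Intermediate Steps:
d = -25 (d = -20 - 5 = -25)
X = 72/7 (X = 65/7 - 25/(-108 - 1*(-83)) = 65*(1/7) - 25/(-108 + 83) = 65/7 - 25/(-25) = 65/7 - 25*(-1/25) = 65/7 + 1 = 72/7 ≈ 10.286)
-349*X - 337 = -349*72/7 - 337 = -25128/7 - 337 = -27487/7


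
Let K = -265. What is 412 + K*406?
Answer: -107178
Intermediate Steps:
412 + K*406 = 412 - 265*406 = 412 - 107590 = -107178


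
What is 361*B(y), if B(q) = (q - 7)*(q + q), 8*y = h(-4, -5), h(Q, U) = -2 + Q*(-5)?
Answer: -61731/8 ≈ -7716.4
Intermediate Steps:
h(Q, U) = -2 - 5*Q
y = 9/4 (y = (-2 - 5*(-4))/8 = (-2 + 20)/8 = (⅛)*18 = 9/4 ≈ 2.2500)
B(q) = 2*q*(-7 + q) (B(q) = (-7 + q)*(2*q) = 2*q*(-7 + q))
361*B(y) = 361*(2*(9/4)*(-7 + 9/4)) = 361*(2*(9/4)*(-19/4)) = 361*(-171/8) = -61731/8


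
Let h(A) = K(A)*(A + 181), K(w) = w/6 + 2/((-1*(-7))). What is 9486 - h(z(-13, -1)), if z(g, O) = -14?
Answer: 206387/21 ≈ 9828.0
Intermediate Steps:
K(w) = 2/7 + w/6 (K(w) = w*(1/6) + 2/7 = w/6 + 2*(1/7) = w/6 + 2/7 = 2/7 + w/6)
h(A) = (181 + A)*(2/7 + A/6) (h(A) = (2/7 + A/6)*(A + 181) = (2/7 + A/6)*(181 + A) = (181 + A)*(2/7 + A/6))
9486 - h(z(-13, -1)) = 9486 - (12 + 7*(-14))*(181 - 14)/42 = 9486 - (12 - 98)*167/42 = 9486 - (-86)*167/42 = 9486 - 1*(-7181/21) = 9486 + 7181/21 = 206387/21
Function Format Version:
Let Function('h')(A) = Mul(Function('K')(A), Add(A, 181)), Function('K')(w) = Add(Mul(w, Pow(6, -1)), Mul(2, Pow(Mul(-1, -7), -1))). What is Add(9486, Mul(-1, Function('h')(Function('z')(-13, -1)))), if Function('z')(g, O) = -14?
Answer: Rational(206387, 21) ≈ 9828.0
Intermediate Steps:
Function('K')(w) = Add(Rational(2, 7), Mul(Rational(1, 6), w)) (Function('K')(w) = Add(Mul(w, Rational(1, 6)), Mul(2, Pow(7, -1))) = Add(Mul(Rational(1, 6), w), Mul(2, Rational(1, 7))) = Add(Mul(Rational(1, 6), w), Rational(2, 7)) = Add(Rational(2, 7), Mul(Rational(1, 6), w)))
Function('h')(A) = Mul(Add(181, A), Add(Rational(2, 7), Mul(Rational(1, 6), A))) (Function('h')(A) = Mul(Add(Rational(2, 7), Mul(Rational(1, 6), A)), Add(A, 181)) = Mul(Add(Rational(2, 7), Mul(Rational(1, 6), A)), Add(181, A)) = Mul(Add(181, A), Add(Rational(2, 7), Mul(Rational(1, 6), A))))
Add(9486, Mul(-1, Function('h')(Function('z')(-13, -1)))) = Add(9486, Mul(-1, Mul(Rational(1, 42), Add(12, Mul(7, -14)), Add(181, -14)))) = Add(9486, Mul(-1, Mul(Rational(1, 42), Add(12, -98), 167))) = Add(9486, Mul(-1, Mul(Rational(1, 42), -86, 167))) = Add(9486, Mul(-1, Rational(-7181, 21))) = Add(9486, Rational(7181, 21)) = Rational(206387, 21)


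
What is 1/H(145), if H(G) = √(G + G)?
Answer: √290/290 ≈ 0.058722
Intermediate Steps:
H(G) = √2*√G (H(G) = √(2*G) = √2*√G)
1/H(145) = 1/(√2*√145) = 1/(√290) = √290/290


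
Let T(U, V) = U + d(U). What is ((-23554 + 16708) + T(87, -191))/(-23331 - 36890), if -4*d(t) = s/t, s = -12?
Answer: 196010/1746409 ≈ 0.11224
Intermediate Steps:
d(t) = 3/t (d(t) = -(-3)/t = 3/t)
T(U, V) = U + 3/U
((-23554 + 16708) + T(87, -191))/(-23331 - 36890) = ((-23554 + 16708) + (87 + 3/87))/(-23331 - 36890) = (-6846 + (87 + 3*(1/87)))/(-60221) = (-6846 + (87 + 1/29))*(-1/60221) = (-6846 + 2524/29)*(-1/60221) = -196010/29*(-1/60221) = 196010/1746409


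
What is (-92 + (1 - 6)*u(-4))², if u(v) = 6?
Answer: 14884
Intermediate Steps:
(-92 + (1 - 6)*u(-4))² = (-92 + (1 - 6)*6)² = (-92 - 5*6)² = (-92 - 30)² = (-122)² = 14884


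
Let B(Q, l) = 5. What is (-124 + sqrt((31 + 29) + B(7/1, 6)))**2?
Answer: (124 - sqrt(65))**2 ≈ 13442.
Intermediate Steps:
(-124 + sqrt((31 + 29) + B(7/1, 6)))**2 = (-124 + sqrt((31 + 29) + 5))**2 = (-124 + sqrt(60 + 5))**2 = (-124 + sqrt(65))**2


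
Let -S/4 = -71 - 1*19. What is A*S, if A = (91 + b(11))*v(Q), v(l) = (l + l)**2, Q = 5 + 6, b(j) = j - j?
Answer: 15855840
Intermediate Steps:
b(j) = 0
S = 360 (S = -4*(-71 - 1*19) = -4*(-71 - 19) = -4*(-90) = 360)
Q = 11
v(l) = 4*l**2 (v(l) = (2*l)**2 = 4*l**2)
A = 44044 (A = (91 + 0)*(4*11**2) = 91*(4*121) = 91*484 = 44044)
A*S = 44044*360 = 15855840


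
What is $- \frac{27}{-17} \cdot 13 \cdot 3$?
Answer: $\frac{1053}{17} \approx 61.941$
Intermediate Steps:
$- \frac{27}{-17} \cdot 13 \cdot 3 = \left(-27\right) \left(- \frac{1}{17}\right) 13 \cdot 3 = \frac{27}{17} \cdot 13 \cdot 3 = \frac{351}{17} \cdot 3 = \frac{1053}{17}$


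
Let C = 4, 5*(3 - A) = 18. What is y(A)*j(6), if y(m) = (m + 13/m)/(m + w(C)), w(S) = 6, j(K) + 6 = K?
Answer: 0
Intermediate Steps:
A = -⅗ (A = 3 - ⅕*18 = 3 - 18/5 = -⅗ ≈ -0.60000)
j(K) = -6 + K
y(m) = (m + 13/m)/(6 + m) (y(m) = (m + 13/m)/(m + 6) = (m + 13/m)/(6 + m))
y(A)*j(6) = ((13 + (-⅗)²)/((-⅗)*(6 - ⅗)))*(-6 + 6) = -5*(13 + 9/25)/(3*27/5)*0 = -5/3*5/27*334/25*0 = -334/81*0 = 0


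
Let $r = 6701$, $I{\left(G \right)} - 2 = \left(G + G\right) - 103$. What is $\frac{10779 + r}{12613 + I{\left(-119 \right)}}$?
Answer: $\frac{460}{323} \approx 1.4241$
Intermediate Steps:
$I{\left(G \right)} = -101 + 2 G$ ($I{\left(G \right)} = 2 + \left(\left(G + G\right) - 103\right) = 2 + \left(2 G - 103\right) = 2 + \left(-103 + 2 G\right) = -101 + 2 G$)
$\frac{10779 + r}{12613 + I{\left(-119 \right)}} = \frac{10779 + 6701}{12613 + \left(-101 + 2 \left(-119\right)\right)} = \frac{17480}{12613 - 339} = \frac{17480}{12274} = 17480 \cdot \frac{1}{12274} = \frac{460}{323}$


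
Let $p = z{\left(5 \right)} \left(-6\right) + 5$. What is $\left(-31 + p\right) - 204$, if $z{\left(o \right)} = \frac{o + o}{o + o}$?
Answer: $-236$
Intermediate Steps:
$z{\left(o \right)} = 1$ ($z{\left(o \right)} = \frac{2 o}{2 o} = 2 o \frac{1}{2 o} = 1$)
$p = -1$ ($p = 1 \left(-6\right) + 5 = -6 + 5 = -1$)
$\left(-31 + p\right) - 204 = \left(-31 - 1\right) - 204 = -32 - 204 = -236$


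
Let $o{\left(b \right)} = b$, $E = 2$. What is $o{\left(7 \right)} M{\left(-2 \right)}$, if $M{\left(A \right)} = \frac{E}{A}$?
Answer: $-7$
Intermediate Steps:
$M{\left(A \right)} = \frac{2}{A}$
$o{\left(7 \right)} M{\left(-2 \right)} = 7 \frac{2}{-2} = 7 \cdot 2 \left(- \frac{1}{2}\right) = 7 \left(-1\right) = -7$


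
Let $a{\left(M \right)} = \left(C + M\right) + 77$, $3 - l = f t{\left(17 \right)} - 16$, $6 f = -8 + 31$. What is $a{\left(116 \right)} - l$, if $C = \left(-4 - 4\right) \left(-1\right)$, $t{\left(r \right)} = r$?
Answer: $\frac{1483}{6} \approx 247.17$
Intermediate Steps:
$f = \frac{23}{6}$ ($f = \frac{-8 + 31}{6} = \frac{1}{6} \cdot 23 = \frac{23}{6} \approx 3.8333$)
$C = 8$ ($C = \left(-8\right) \left(-1\right) = 8$)
$l = - \frac{277}{6}$ ($l = 3 - \left(\frac{23}{6} \cdot 17 - 16\right) = 3 - \left(\frac{391}{6} - 16\right) = 3 - \frac{295}{6} = - \frac{277}{6} \approx -46.167$)
$a{\left(M \right)} = 85 + M$ ($a{\left(M \right)} = \left(8 + M\right) + 77 = 85 + M$)
$a{\left(116 \right)} - l = \left(85 + 116\right) - - \frac{277}{6} = 201 + \frac{277}{6} = \frac{1483}{6}$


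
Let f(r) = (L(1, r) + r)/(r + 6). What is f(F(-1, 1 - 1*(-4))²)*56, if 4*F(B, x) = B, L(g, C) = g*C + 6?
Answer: 5488/97 ≈ 56.577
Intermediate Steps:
L(g, C) = 6 + C*g (L(g, C) = C*g + 6 = 6 + C*g)
F(B, x) = B/4
f(r) = (6 + 2*r)/(6 + r) (f(r) = ((6 + r*1) + r)/(r + 6) = ((6 + r) + r)/(6 + r) = (6 + 2*r)/(6 + r))
f(F(-1, 1 - 1*(-4))²)*56 = (2*(3 + ((¼)*(-1))²)/(6 + ((¼)*(-1))²))*56 = (2*(3 + (-¼)²)/(6 + (-¼)²))*56 = (2*(3 + 1/16)/(6 + 1/16))*56 = (2*(49/16)/(97/16))*56 = (2*(16/97)*(49/16))*56 = (98/97)*56 = 5488/97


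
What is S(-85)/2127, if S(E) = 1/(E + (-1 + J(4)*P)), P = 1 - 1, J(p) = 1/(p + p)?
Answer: -1/182922 ≈ -5.4668e-6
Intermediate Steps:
J(p) = 1/(2*p)
P = 0
S(E) = 1/(-1 + E) (S(E) = 1/(E + (-1 + ((½)/4)*0)) = 1/(E + (-1 + ((½)*(¼))*0)) = 1/(E + (-1 + (⅛)*0)) = 1/(E + (-1 + 0)) = 1/(E - 1) = 1/(-1 + E))
S(-85)/2127 = 1/(-1 - 85*2127) = (1/2127)/(-86) = -1/86*1/2127 = -1/182922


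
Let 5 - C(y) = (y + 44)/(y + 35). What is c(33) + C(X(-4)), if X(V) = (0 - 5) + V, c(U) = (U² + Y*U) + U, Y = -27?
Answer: 6101/26 ≈ 234.65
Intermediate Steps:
c(U) = U² - 26*U (c(U) = (U² - 27*U) + U = U² - 26*U)
X(V) = -5 + V
C(y) = 5 - (44 + y)/(35 + y) (C(y) = 5 - (y + 44)/(y + 35) = 5 - (44 + y)/(35 + y))
c(33) + C(X(-4)) = 33*(-26 + 33) + (131 + 4*(-5 - 4))/(35 + (-5 - 4)) = 33*7 + (131 + 4*(-9))/(35 - 9) = 231 + (131 - 36)/26 = 231 + (1/26)*95 = 231 + 95/26 = 6101/26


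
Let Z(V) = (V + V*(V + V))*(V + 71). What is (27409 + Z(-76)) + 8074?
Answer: -21897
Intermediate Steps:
Z(V) = (71 + V)*(V + 2*V**2) (Z(V) = (V + V*(2*V))*(71 + V) = (V + 2*V**2)*(71 + V) = (71 + V)*(V + 2*V**2))
(27409 + Z(-76)) + 8074 = (27409 - 76*(71 + 2*(-76)**2 + 143*(-76))) + 8074 = (27409 - 76*(71 + 2*5776 - 10868)) + 8074 = (27409 - 76*(71 + 11552 - 10868)) + 8074 = (27409 - 76*755) + 8074 = (27409 - 57380) + 8074 = -29971 + 8074 = -21897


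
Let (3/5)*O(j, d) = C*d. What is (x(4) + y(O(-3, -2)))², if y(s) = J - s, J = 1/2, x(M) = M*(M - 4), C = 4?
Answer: 6889/36 ≈ 191.36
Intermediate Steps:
O(j, d) = 20*d/3 (O(j, d) = 5*(4*d)/3 = 20*d/3)
x(M) = M*(-4 + M)
J = ½ ≈ 0.50000
y(s) = ½ - s
(x(4) + y(O(-3, -2)))² = (4*(-4 + 4) + (½ - 20*(-2)/3))² = (4*0 + (½ - 1*(-40/3)))² = (0 + (½ + 40/3))² = (0 + 83/6)² = (83/6)² = 6889/36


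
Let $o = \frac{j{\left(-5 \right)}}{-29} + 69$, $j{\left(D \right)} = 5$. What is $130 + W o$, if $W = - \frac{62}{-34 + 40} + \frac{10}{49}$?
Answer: $- \frac{2417854}{4263} \approx -567.17$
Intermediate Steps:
$W = - \frac{1489}{147}$ ($W = - \frac{62}{6} + 10 \cdot \frac{1}{49} = \left(-62\right) \frac{1}{6} + \frac{10}{49} = - \frac{31}{3} + \frac{10}{49} = - \frac{1489}{147} \approx -10.129$)
$o = \frac{1996}{29}$ ($o = \frac{5}{-29} + 69 = 5 \left(- \frac{1}{29}\right) + 69 = - \frac{5}{29} + 69 = \frac{1996}{29} \approx 68.828$)
$130 + W o = 130 - \frac{2972044}{4263} = - \frac{2417854}{4263}$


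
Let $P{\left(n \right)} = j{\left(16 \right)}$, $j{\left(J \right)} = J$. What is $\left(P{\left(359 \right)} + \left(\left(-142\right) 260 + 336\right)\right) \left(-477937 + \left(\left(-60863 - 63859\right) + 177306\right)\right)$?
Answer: $15554308504$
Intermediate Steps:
$P{\left(n \right)} = 16$
$\left(P{\left(359 \right)} + \left(\left(-142\right) 260 + 336\right)\right) \left(-477937 + \left(\left(-60863 - 63859\right) + 177306\right)\right) = \left(16 + \left(\left(-142\right) 260 + 336\right)\right) \left(-477937 + \left(\left(-60863 - 63859\right) + 177306\right)\right) = \left(16 + \left(-36920 + 336\right)\right) \left(-477937 + \left(\left(-60863 - 63859\right) + 177306\right)\right) = \left(16 - 36584\right) \left(-477937 + \left(-124722 + 177306\right)\right) = - 36568 \left(-477937 + 52584\right) = \left(-36568\right) \left(-425353\right) = 15554308504$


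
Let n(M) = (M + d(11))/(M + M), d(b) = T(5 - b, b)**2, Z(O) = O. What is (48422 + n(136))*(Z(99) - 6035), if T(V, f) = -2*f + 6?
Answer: -4886506296/17 ≈ -2.8744e+8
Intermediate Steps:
T(V, f) = 6 - 2*f
d(b) = (6 - 2*b)**2
n(M) = (256 + M)/(2*M) (n(M) = (M + 4*(-3 + 11)**2)/(M + M) = (M + 4*8**2)/((2*M)) = (M + 4*64)*(1/(2*M)) = (M + 256)*(1/(2*M)) = (256 + M)*(1/(2*M)) = (256 + M)/(2*M))
(48422 + n(136))*(Z(99) - 6035) = (48422 + (1/2)*(256 + 136)/136)*(99 - 6035) = (48422 + (1/2)*(1/136)*392)*(-5936) = (48422 + 49/34)*(-5936) = (1646397/34)*(-5936) = -4886506296/17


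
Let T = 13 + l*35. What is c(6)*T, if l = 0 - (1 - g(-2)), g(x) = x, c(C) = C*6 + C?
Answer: -3864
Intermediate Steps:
c(C) = 7*C (c(C) = 6*C + C = 7*C)
l = -3 (l = 0 - (1 - 1*(-2)) = 0 - (1 + 2) = 0 - 1*3 = 0 - 3 = -3)
T = -92 (T = 13 - 3*35 = 13 - 105 = -92)
c(6)*T = (7*6)*(-92) = 42*(-92) = -3864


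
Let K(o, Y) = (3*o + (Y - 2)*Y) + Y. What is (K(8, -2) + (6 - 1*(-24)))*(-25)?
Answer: -1500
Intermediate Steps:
K(o, Y) = Y + 3*o + Y*(-2 + Y) (K(o, Y) = (3*o + (-2 + Y)*Y) + Y = (3*o + Y*(-2 + Y)) + Y = Y + 3*o + Y*(-2 + Y))
(K(8, -2) + (6 - 1*(-24)))*(-25) = (((-2)² - 1*(-2) + 3*8) + (6 - 1*(-24)))*(-25) = ((4 + 2 + 24) + (6 + 24))*(-25) = (30 + 30)*(-25) = 60*(-25) = -1500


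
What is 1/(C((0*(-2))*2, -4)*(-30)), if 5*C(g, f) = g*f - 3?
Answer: 1/18 ≈ 0.055556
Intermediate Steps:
C(g, f) = -⅗ + f*g/5 (C(g, f) = (g*f - 3)/5 = (f*g - 3)/5 = (-3 + f*g)/5 = -⅗ + f*g/5)
1/(C((0*(-2))*2, -4)*(-30)) = 1/((-⅗ + (⅕)*(-4)*((0*(-2))*2))*(-30)) = 1/((-⅗ + (⅕)*(-4)*(0*2))*(-30)) = 1/((-⅗ + (⅕)*(-4)*0)*(-30)) = 1/((-⅗ + 0)*(-30)) = 1/(-⅗*(-30)) = 1/18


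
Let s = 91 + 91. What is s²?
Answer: 33124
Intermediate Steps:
s = 182
s² = 182² = 33124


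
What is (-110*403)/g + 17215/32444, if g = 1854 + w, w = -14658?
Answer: 37696895/9441204 ≈ 3.9928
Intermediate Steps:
g = -12804 (g = 1854 - 14658 = -12804)
(-110*403)/g + 17215/32444 = -110*403/(-12804) + 17215/32444 = -44330*(-1/12804) + 17215*(1/32444) = 2015/582 + 17215/32444 = 37696895/9441204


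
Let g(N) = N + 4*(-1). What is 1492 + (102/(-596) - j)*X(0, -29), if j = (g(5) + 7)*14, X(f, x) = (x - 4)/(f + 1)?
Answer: 1547707/298 ≈ 5193.6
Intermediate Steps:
X(f, x) = (-4 + x)/(1 + f)
g(N) = -4 + N (g(N) = N - 4 = -4 + N)
j = 112 (j = ((-4 + 5) + 7)*14 = (1 + 7)*14 = 8*14 = 112)
1492 + (102/(-596) - j)*X(0, -29) = 1492 + (102/(-596) - 1*112)*((-4 - 29)/(1 + 0)) = 1492 + (102*(-1/596) - 112)*(-33/1) = 1492 + (-51/298 - 112)*(1*(-33)) = 1492 - 33427/298*(-33) = 1492 + 1103091/298 = 1547707/298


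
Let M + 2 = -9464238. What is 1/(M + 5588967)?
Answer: -1/3875273 ≈ -2.5805e-7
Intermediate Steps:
M = -9464240 (M = -2 - 9464238 = -9464240)
1/(M + 5588967) = 1/(-9464240 + 5588967) = 1/(-3875273) = -1/3875273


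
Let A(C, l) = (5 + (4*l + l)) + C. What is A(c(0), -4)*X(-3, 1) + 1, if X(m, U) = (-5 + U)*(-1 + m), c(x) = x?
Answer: -239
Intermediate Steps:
A(C, l) = 5 + C + 5*l (A(C, l) = (5 + 5*l) + C = 5 + C + 5*l)
X(m, U) = (-1 + m)*(-5 + U)
A(c(0), -4)*X(-3, 1) + 1 = (5 + 0 + 5*(-4))*(5 - 1*1 - 5*(-3) + 1*(-3)) + 1 = (5 + 0 - 20)*(5 - 1 + 15 - 3) + 1 = -15*16 + 1 = -240 + 1 = -239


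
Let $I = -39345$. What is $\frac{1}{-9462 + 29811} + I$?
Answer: $- \frac{800631404}{20349} \approx -39345.0$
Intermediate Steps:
$\frac{1}{-9462 + 29811} + I = \frac{1}{-9462 + 29811} - 39345 = \frac{1}{20349} - 39345 = - \frac{800631404}{20349}$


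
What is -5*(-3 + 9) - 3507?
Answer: -3537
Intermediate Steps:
-5*(-3 + 9) - 3507 = -5*6 - 3507 = -30 - 3507 = -3537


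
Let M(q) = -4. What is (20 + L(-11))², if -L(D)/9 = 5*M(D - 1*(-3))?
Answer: 40000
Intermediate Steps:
L(D) = 180 (L(D) = -45*(-4) = -9*(-20) = 180)
(20 + L(-11))² = (20 + 180)² = 200² = 40000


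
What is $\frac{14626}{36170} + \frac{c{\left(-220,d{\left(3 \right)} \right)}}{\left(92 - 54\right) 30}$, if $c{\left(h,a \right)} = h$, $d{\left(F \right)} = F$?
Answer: $\frac{217906}{1030845} \approx 0.21139$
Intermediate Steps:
$\frac{14626}{36170} + \frac{c{\left(-220,d{\left(3 \right)} \right)}}{\left(92 - 54\right) 30} = \frac{14626}{36170} - \frac{220}{\left(92 - 54\right) 30} = 14626 \cdot \frac{1}{36170} - \frac{220}{38 \cdot 30} = \frac{7313}{18085} - \frac{220}{1140} = \frac{7313}{18085} - \frac{11}{57} = \frac{217906}{1030845}$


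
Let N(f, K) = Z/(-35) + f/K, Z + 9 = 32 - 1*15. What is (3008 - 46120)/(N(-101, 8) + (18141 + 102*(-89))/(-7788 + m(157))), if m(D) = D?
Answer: 92116548160/30001609 ≈ 3070.4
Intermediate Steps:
Z = 8 (Z = -9 + (32 - 1*15) = -9 + (32 - 15) = -9 + 17 = 8)
N(f, K) = -8/35 + f/K (N(f, K) = 8/(-35) + f/K = 8*(-1/35) + f/K = -8/35 + f/K)
(3008 - 46120)/(N(-101, 8) + (18141 + 102*(-89))/(-7788 + m(157))) = (3008 - 46120)/((-8/35 - 101/8) + (18141 + 102*(-89))/(-7788 + 157)) = -43112/((-8/35 - 101*⅛) + (18141 - 9078)/(-7631)) = -43112/((-8/35 - 101/8) + 9063*(-1/7631)) = -43112/(-3599/280 - 9063/7631) = -43112/(-30001609/2136680) = -43112*(-2136680/30001609) = 92116548160/30001609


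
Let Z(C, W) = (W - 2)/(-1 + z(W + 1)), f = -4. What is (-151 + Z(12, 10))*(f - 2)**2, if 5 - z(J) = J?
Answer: -38340/7 ≈ -5477.1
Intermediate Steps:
z(J) = 5 - J
Z(C, W) = (-2 + W)/(3 - W) (Z(C, W) = (W - 2)/(-1 + (5 - (W + 1))) = (-2 + W)/(-1 + (5 - (1 + W))) = (-2 + W)/(-1 + (5 + (-1 - W))) = (-2 + W)/(-1 + (4 - W)) = (-2 + W)/(3 - W))
(-151 + Z(12, 10))*(f - 2)**2 = (-151 + (2 - 1*10)/(-3 + 10))*(-4 - 2)**2 = (-151 + (2 - 10)/7)*(-6)**2 = (-151 + (1/7)*(-8))*36 = (-151 - 8/7)*36 = -1065/7*36 = -38340/7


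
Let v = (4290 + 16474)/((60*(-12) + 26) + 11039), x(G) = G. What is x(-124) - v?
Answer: -1303544/10345 ≈ -126.01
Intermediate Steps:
v = 20764/10345 (v = 20764/((-720 + 26) + 11039) = 20764/(-694 + 11039) = 20764/10345 ≈ 2.0072)
x(-124) - v = -124 - 1*20764/10345 = -124 - 20764/10345 = -1303544/10345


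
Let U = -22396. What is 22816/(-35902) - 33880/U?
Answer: 8015598/9137059 ≈ 0.87726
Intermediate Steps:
22816/(-35902) - 33880/U = 22816/(-35902) - 33880/(-22396) = 22816*(-1/35902) - 33880*(-1/22396) = -11408/17951 + 770/509 = 8015598/9137059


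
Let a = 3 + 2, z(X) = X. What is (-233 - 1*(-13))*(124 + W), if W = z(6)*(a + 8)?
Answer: -44440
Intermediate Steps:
a = 5
W = 78 (W = 6*(5 + 8) = 6*13 = 78)
(-233 - 1*(-13))*(124 + W) = (-233 - 1*(-13))*(124 + 78) = (-233 + 13)*202 = -220*202 = -44440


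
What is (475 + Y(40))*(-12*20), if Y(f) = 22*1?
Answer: -119280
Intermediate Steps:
Y(f) = 22
(475 + Y(40))*(-12*20) = (475 + 22)*(-12*20) = 497*(-240) = -119280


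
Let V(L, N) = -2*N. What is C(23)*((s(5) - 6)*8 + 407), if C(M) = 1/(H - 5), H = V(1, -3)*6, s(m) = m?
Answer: 399/31 ≈ 12.871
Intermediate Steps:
H = 36 (H = -2*(-3)*6 = 6*6 = 36)
C(M) = 1/31 (C(M) = 1/(36 - 5) = 1/31)
C(23)*((s(5) - 6)*8 + 407) = ((5 - 6)*8 + 407)/31 = (-1*8 + 407)/31 = (-8 + 407)/31 = (1/31)*399 = 399/31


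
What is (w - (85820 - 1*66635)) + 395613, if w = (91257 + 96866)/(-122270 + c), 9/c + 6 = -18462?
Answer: 94444661749152/250898041 ≈ 3.7643e+5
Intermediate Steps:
c = -1/2052 (c = 9/(-6 - 18462) = 9/(-18468) = 9*(-1/18468) = -1/2052 ≈ -0.00048733)
w = -386028396/250898041 (w = (91257 + 96866)/(-122270 - 1/2052) = 188123/(-250898041/2052) = 188123*(-2052/250898041) = -386028396/250898041 ≈ -1.5386)
(w - (85820 - 1*66635)) + 395613 = (-386028396/250898041 - (85820 - 1*66635)) + 395613 = (-386028396/250898041 - (85820 - 66635)) + 395613 = (-386028396/250898041 - 1*19185) + 395613 = (-386028396/250898041 - 19185) + 395613 = -4813864944981/250898041 + 395613 = 94444661749152/250898041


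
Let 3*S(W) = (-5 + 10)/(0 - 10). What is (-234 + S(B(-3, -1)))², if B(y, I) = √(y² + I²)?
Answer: 1974025/36 ≈ 54834.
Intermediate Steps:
B(y, I) = √(I² + y²)
S(W) = -⅙ (S(W) = ((-5 + 10)/(0 - 10))/3 = (5/(-10))/3 = (5*(-⅒))/3 = (⅓)*(-½) = -⅙)
(-234 + S(B(-3, -1)))² = (-234 - ⅙)² = (-1405/6)² = 1974025/36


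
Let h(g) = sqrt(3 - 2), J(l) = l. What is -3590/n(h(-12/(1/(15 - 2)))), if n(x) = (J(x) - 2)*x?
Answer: 3590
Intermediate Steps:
h(g) = 1 (h(g) = sqrt(1) = 1)
n(x) = x*(-2 + x) (n(x) = (x - 2)*x = (-2 + x)*x = x*(-2 + x))
-3590/n(h(-12/(1/(15 - 2)))) = -3590/(-2 + 1) = -3590/(1*(-1)) = -3590/(-1) = -3590*(-1) = 3590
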